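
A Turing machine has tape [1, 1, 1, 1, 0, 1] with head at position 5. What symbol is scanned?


Tape: [1, 1, 1, 1, 0, 1]
Positions: 0 1 2 3 4 5
Values:    1 1 1 1 0 1
Head at position 5
tape[5] = 1

1


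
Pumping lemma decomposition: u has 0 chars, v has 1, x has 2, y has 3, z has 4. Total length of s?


|s| = |u| + |v| + |x| + |y| + |z|
= 0 + 1 + 2 + 3 + 4
= 1 + 2 + 7
= 3 + 7
= 10

10


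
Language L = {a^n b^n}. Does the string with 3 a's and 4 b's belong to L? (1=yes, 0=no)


Language requires equal numbers of a's and b's
PDA pushes for each 'a', pops for each 'b'
Number of a's = 3
Number of b's = 4
3 != 4 -> Reject

0


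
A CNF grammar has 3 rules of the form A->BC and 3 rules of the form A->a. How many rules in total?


CNF allows two rule forms:
  A -> BC (binary): 3 rules
  A -> a (terminal): 3 rules
Total = 3 + 3 = 6

6


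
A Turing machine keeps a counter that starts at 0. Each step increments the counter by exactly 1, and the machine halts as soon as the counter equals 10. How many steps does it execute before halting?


Counter starts at 0. Counting sequence:
  Step 1: counter = 1
  Step 2: counter = 2
  Step 3: counter = 3
  Step 4: counter = 4
  Step 5: counter = 5
  Step 6: counter = 6
  ...
  Step 10: counter = 10
Counter reached 10 -> halt
Total steps = 10

10


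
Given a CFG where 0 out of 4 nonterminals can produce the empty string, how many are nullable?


Nonterminals: {S, A, B, C}
A nonterminal is nullable if it can derive epsilon
Counting nullable nonterminals: 0
Total nullable = 0

0


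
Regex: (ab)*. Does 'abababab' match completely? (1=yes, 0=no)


Pattern: (ab)*
String: 'abababab'
Pattern requires: zero or more repetitions of 'ab'
Pairs: ['ab', 'ab', 'ab', 'ab']
All pairs are 'ab'? Yes
Result: 1

1


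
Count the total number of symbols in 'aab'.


String: 'aab'
Counting characters:
  'a' appears 2 time(s)
  'b' appears 1 time(s)
Total length = 2 + 1 = 3

3


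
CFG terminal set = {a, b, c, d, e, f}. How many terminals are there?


Terminal symbols: a, b, c, d, e, f
Counting each: a (#1), b (#2), c (#3), d (#4), e (#5), f (#6)
Total = 6

6


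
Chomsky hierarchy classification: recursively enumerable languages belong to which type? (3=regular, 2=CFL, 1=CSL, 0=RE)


Chomsky hierarchy levels:
  Type 3: Regular (DFA/NFA/regex)
  Type 2: Context-free (PDA)
  Type 1: Context-sensitive
  Type 0: Recursively enumerable (TM)
'recursively enumerable' corresponds to Type 0

0


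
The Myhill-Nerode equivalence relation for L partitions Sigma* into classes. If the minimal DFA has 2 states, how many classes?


Myhill-Nerode theorem:
Number of equivalence classes = number of states in minimal DFA
Minimal DFA states = 2
Therefore equivalence classes = 2

2


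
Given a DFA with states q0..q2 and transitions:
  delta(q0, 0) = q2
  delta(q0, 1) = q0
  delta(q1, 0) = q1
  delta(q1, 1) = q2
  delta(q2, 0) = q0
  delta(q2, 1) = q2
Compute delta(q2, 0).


Looking up transition function:
delta(q2, 0) in the table
Row: q2, Column: 0
Result: q0

q0


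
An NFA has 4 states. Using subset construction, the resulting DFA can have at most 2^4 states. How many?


NFA has 4 states
Subset construction: each DFA state = subset of NFA states
Maximum subsets = 2^4
2^4 = 16

16


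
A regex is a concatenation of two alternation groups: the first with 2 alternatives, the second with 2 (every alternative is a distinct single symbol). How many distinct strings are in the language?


First group: 2 alternatives
Second group: 2 alternatives
Concatenation: each choice from group 1 pairs with each from group 2
Total = 2 x 2 = 4

4


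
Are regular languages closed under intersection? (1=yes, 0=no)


Regular languages are closed under:
- Union (DFA product construction)
- Intersection (DFA product construction)
- Complement (swap accept/reject states)
- Concatenation (NFA construction)
- Kleene star (NFA construction)
intersection is in this list
Therefore: closed

1


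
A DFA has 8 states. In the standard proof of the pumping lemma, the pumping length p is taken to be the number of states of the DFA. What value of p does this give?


Pumping lemma for regular languages (standard proof):
Take p = |Q|, the number of DFA states.
Any string of length >= |Q| passes through |Q|+1 states while reading its first |Q| symbols,
so by pigeonhole some state repeats, giving the loop that can be pumped.
Here |Q| = 8
Therefore the proof uses p = 8

8


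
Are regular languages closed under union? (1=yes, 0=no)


Regular languages are closed under all standard operations:
- Union: Yes (product construction)
- Intersection: Yes (product construction)
- Complement: Yes (swap accept/reject)
- Concatenation: Yes (NFA construction)
Operation: union -> Closed

1


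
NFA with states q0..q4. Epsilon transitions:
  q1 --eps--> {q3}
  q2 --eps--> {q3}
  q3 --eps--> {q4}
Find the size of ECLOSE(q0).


Starting from q0
Initialize closure = {q0}
q0 has no outgoing epsilon transitions -> nothing to add
Final closure: {q0}
Size = 1

1


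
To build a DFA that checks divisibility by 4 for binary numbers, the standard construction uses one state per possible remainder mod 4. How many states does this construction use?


Divisibility by 4 is tracked via the remainder mod 4: 0, 1, ..., 3
The construction assigns one state to each remainder
Number of remainders = 4

4


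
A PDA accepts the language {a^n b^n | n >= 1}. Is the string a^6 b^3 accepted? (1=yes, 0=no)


Language requires equal numbers of a's and b's
PDA pushes for each 'a', pops for each 'b'
Number of a's = 6
Number of b's = 3
6 != 3 -> Reject

0


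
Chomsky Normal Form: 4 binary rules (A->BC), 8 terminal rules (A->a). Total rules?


CNF allows two rule forms:
  A -> BC (binary): 4 rules
  A -> a (terminal): 8 rules
Total = 4 + 8 = 12

12


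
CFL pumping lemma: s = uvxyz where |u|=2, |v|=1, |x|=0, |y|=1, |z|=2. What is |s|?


|s| = |u| + |v| + |x| + |y| + |z|
= 2 + 1 + 0 + 1 + 2
= 3 + 0 + 3
= 3 + 3
= 6

6


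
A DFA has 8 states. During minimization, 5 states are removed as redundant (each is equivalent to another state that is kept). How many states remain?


Original DFA: 8 states
Redundant states removed: 5
Minimized states = original - removed
= 8 - 5
= 3

3


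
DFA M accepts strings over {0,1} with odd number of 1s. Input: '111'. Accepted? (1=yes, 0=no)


DFA has 2 states: q_even (start, accept=no) and q_odd
Processing string '111' character by character:
  Position 0: read '1', 1-count=1 -> q_odd
  Position 1: read '1', 1-count=2 -> q_even
  Position 2: read '1', 1-count=3 -> q_odd
Final state: q_odd, total 1s = 3 (odd); the DFA requires an odd count -> accept

1


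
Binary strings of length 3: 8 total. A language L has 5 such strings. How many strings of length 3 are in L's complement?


Alphabet: {0,1}
String length: 3
Total strings of length 3 = 2^3 = 8
Strings in L = 5
Complement = total - |L|
= 8 - 5
= 3

3


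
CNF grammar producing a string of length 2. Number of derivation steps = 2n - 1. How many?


Chomsky Normal Form derivation:
String length n = 2
Each step either:
  - Splits a nonterminal into two (n-1 such steps)
  - Converts a nonterminal to terminal (n such steps)
Total = (n-1) + n = 2n - 1
= 2(2) - 1
= 4 - 1
= 3

3


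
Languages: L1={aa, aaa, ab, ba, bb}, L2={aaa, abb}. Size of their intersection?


L1 = {aa, aaa, ab, ba, bb}
L2 = {aaa, abb}
Checking each string in L1 against L2:
  'aa': in L2? No
  'aaa': in L2? Yes
  'ab': in L2? No
  'ba': in L2? No
  'bb': in L2? No
Intersection = {aaa}
|L1 ∩ L2| = 1

1


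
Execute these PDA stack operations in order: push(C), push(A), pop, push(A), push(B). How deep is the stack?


Tracing stack operations:
  push(C) -> stack = [C], depth=1
  push(A) -> stack = [C,A], depth=2
  pop -> removed A, stack = [C], depth=1
  push(A) -> stack = [C,A], depth=2
  push(B) -> stack = [C,A,B], depth=3
Final depth = 3

3


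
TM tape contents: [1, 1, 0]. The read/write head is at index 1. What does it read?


Tape: [1, 1, 0]
Positions: 0 1 2
Values:    1 1 0
Head at position 1
tape[1] = 1

1


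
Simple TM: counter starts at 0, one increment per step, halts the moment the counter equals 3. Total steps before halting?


Counter starts at 0. Counting sequence:
  Step 1: counter = 1
  Step 2: counter = 2
  Step 3: counter = 3
Counter reached 3 -> halt
Total steps = 3

3


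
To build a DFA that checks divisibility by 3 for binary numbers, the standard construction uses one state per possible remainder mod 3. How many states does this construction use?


Divisibility by 3 is tracked via the remainder mod 3: 0, 1, ..., 2
The construction assigns one state to each remainder
Number of remainders = 3

3


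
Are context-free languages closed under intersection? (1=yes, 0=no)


CFL closure properties:
  Closed under: union, concatenation, Kleene star
  NOT closed under: intersection, complement
Operation 'intersection' is in not-closed list -> No (not closed)

0


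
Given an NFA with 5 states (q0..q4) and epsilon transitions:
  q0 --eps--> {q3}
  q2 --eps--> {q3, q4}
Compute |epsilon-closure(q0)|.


Starting from q0
Initialize closure = {q0}
Follow epsilon from q0 -> add q3
Final closure: {q0, q3}
Size = 2

2


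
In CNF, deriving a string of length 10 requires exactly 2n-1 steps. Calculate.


Chomsky Normal Form derivation:
String length n = 10
Each step either:
  - Splits a nonterminal into two (n-1 such steps)
  - Converts a nonterminal to terminal (n such steps)
Total = (n-1) + n = 2n - 1
= 2(10) - 1
= 20 - 1
= 19

19


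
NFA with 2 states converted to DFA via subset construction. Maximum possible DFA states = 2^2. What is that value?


NFA has 2 states
Subset construction: each DFA state = subset of NFA states
Maximum subsets = 2^2
2^2 = 4

4


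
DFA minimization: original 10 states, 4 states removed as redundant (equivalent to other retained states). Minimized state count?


Original DFA: 10 states
Redundant states removed: 4
Minimized states = original - removed
= 10 - 4
= 6

6


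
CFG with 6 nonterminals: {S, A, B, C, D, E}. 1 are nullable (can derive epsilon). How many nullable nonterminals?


Nonterminals: {S, A, B, C, D, E}
A nonterminal is nullable if it can derive epsilon
Counting nullable nonterminals: 1
Total nullable = 1

1


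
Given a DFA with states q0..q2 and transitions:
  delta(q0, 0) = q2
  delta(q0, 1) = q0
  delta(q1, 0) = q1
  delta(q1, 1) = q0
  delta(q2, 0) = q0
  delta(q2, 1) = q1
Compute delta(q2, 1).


Looking up transition function:
delta(q2, 1) in the table
Row: q2, Column: 1
Result: q1

q1


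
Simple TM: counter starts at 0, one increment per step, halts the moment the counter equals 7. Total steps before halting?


Counter starts at 0. Counting sequence:
  Step 1: counter = 1
  Step 2: counter = 2
  Step 3: counter = 3
  Step 4: counter = 4
  Step 5: counter = 5
  Step 6: counter = 6
  Step 7: counter = 7
Counter reached 7 -> halt
Total steps = 7

7


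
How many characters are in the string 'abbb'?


String: 'abbb'
Counting characters:
  'a' appears 1 time(s)
  'b' appears 3 time(s)
Total length = 1 + 3 = 4

4


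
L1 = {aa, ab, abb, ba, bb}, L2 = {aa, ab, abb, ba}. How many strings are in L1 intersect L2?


L1 = {aa, ab, abb, ba, bb}
L2 = {aa, ab, abb, ba}
Checking each string in L1 against L2:
  'aa': in L2? Yes
  'ab': in L2? Yes
  'abb': in L2? Yes
  'ba': in L2? Yes
  'bb': in L2? No
Intersection = {aa, ab, abb, ba}
|L1 ∩ L2| = 4

4


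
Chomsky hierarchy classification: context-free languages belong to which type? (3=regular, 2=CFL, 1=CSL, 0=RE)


Chomsky hierarchy levels:
  Type 3: Regular (DFA/NFA/regex)
  Type 2: Context-free (PDA)
  Type 1: Context-sensitive
  Type 0: Recursively enumerable (TM)
'context-free' corresponds to Type 2

2


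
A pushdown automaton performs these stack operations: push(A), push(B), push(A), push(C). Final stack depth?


Tracing stack operations:
  push(A) -> stack = [A], depth=1
  push(B) -> stack = [A,B], depth=2
  push(A) -> stack = [A,B,A], depth=3
  push(C) -> stack = [A,B,A,C], depth=4
Final depth = 4

4


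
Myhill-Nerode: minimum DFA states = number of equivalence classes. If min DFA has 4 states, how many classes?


Myhill-Nerode theorem:
Number of equivalence classes = number of states in minimal DFA
Minimal DFA states = 4
Therefore equivalence classes = 4

4


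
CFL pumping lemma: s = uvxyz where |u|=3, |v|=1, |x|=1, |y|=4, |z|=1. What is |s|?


|s| = |u| + |v| + |x| + |y| + |z|
= 3 + 1 + 1 + 4 + 1
= 4 + 1 + 5
= 5 + 5
= 10

10


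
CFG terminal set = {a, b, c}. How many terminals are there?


Terminal symbols: a, b, c
Counting each: a (#1), b (#2), c (#3)
Total = 3

3


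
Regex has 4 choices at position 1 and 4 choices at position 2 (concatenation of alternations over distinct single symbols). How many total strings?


First group: 4 alternatives
Second group: 4 alternatives
Concatenation: each choice from group 1 pairs with each from group 2
Total = 4 x 4 = 16

16


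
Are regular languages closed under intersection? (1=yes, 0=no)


Regular languages are closed under:
- Union (DFA product construction)
- Intersection (DFA product construction)
- Complement (swap accept/reject states)
- Concatenation (NFA construction)
- Kleene star (NFA construction)
intersection is in this list
Therefore: closed

1


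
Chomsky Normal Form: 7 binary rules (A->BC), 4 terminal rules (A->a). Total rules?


CNF allows two rule forms:
  A -> BC (binary): 7 rules
  A -> a (terminal): 4 rules
Total = 7 + 4 = 11

11


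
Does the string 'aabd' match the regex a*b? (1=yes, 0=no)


Pattern: a*b
String: 'aabd'
Pattern requires: zero or more 'a's followed by exactly one 'b'
Found 2 leading 'a's
Remaining: 'bd'
Remaining is not 'b' -> no match
Result: 0

0


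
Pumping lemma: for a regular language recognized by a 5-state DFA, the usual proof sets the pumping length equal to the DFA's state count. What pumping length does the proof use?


Pumping lemma for regular languages (standard proof):
Take p = |Q|, the number of DFA states.
Any string of length >= |Q| passes through |Q|+1 states while reading its first |Q| symbols,
so by pigeonhole some state repeats, giving the loop that can be pumped.
Here |Q| = 5
Therefore the proof uses p = 5

5


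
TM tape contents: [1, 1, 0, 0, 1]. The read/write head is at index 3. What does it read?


Tape: [1, 1, 0, 0, 1]
Positions: 0 1 2 3 4
Values:    1 1 0 0 1
Head at position 3
tape[3] = 0

0


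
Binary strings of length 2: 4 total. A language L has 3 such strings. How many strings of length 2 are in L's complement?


Alphabet: {0,1}
String length: 2
Total strings of length 2 = 2^2 = 4
Strings in L = 3
Complement = total - |L|
= 4 - 3
= 1

1


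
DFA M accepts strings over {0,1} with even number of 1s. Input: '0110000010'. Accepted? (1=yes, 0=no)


DFA has 2 states: q_even (start, accept=yes) and q_odd
Processing string '0110000010' character by character:
  Position 0: read '0', 1-count=0 -> q_even (no change)
  Position 1: read '1', 1-count=1 -> q_odd
  Position 2: read '1', 1-count=2 -> q_even
  Position 3: read '0', 1-count=2 -> q_even (no change)
  Position 4: read '0', 1-count=2 -> q_even (no change)
  Position 5: read '0', 1-count=2 -> q_even (no change)
  Position 6: read '0', 1-count=2 -> q_even (no change)
  Position 7: read '0', 1-count=2 -> q_even (no change)
  Position 8: read '1', 1-count=3 -> q_odd
  Position 9: read '0', 1-count=3 -> q_odd (no change)
Final state: q_odd, total 1s = 3 (odd); the DFA requires an even count -> reject

0


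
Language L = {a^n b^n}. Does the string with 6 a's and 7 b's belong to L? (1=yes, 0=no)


Language requires equal numbers of a's and b's
PDA pushes for each 'a', pops for each 'b'
Number of a's = 6
Number of b's = 7
6 != 7 -> Reject

0


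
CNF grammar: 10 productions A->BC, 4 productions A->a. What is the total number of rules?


CNF allows two rule forms:
  A -> BC (binary): 10 rules
  A -> a (terminal): 4 rules
Total = 10 + 4 = 14

14


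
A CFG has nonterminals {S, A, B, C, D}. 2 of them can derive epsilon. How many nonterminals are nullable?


Nonterminals: {S, A, B, C, D}
A nonterminal is nullable if it can derive epsilon
Counting nullable nonterminals: 2
Total nullable = 2

2


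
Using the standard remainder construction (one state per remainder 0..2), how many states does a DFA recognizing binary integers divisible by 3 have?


Divisibility by 3 is tracked via the remainder mod 3: 0, 1, ..., 2
The construction assigns one state to each remainder
Number of remainders = 3

3


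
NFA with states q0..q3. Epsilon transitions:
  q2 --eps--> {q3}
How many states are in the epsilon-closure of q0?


Starting from q0
Initialize closure = {q0}
q0 has no outgoing epsilon transitions -> nothing to add
Final closure: {q0}
Size = 1

1


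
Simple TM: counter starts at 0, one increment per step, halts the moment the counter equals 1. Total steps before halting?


Counter starts at 0. Counting sequence:
  Step 1: counter = 1
Counter reached 1 -> halt
Total steps = 1

1


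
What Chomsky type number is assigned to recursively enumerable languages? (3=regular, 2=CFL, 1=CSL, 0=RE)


Chomsky hierarchy levels:
  Type 3: Regular (DFA/NFA/regex)
  Type 2: Context-free (PDA)
  Type 1: Context-sensitive
  Type 0: Recursively enumerable (TM)
'recursively enumerable' corresponds to Type 0

0


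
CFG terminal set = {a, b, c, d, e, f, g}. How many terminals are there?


Terminal symbols: a, b, c, d, e, f, g
Counting each: a (#1), b (#2), c (#3), d (#4), e (#5), f (#6), g (#7)
Total = 7

7


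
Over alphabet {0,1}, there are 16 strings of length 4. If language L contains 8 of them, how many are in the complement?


Alphabet: {0,1}
String length: 4
Total strings of length 4 = 2^4 = 16
Strings in L = 8
Complement = total - |L|
= 16 - 8
= 8

8


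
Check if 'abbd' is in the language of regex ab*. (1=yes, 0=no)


Pattern: ab*
String: 'abbd'
Pattern requires: exactly one 'a' followed by zero or more 'b's
First char is 'a' -> OK
Rest 'bbd': all b's? No
Result: 0

0


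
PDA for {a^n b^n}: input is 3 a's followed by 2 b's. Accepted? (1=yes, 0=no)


Language requires equal numbers of a's and b's
PDA pushes for each 'a', pops for each 'b'
Number of a's = 3
Number of b's = 2
3 != 2 -> Reject

0


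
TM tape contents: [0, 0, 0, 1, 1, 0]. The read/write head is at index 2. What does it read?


Tape: [0, 0, 0, 1, 1, 0]
Positions: 0 1 2 3 4 5
Values:    0 0 0 1 1 0
Head at position 2
tape[2] = 0

0


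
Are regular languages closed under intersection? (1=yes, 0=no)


Regular languages are closed under:
- Union (DFA product construction)
- Intersection (DFA product construction)
- Complement (swap accept/reject states)
- Concatenation (NFA construction)
- Kleene star (NFA construction)
intersection is in this list
Therefore: closed

1


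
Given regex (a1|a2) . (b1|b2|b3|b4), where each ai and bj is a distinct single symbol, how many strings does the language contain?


First group: 2 alternatives
Second group: 4 alternatives
Concatenation: each choice from group 1 pairs with each from group 2
Total = 2 x 4 = 8

8


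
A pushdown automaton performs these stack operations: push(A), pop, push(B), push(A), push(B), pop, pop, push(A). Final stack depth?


Tracing stack operations:
  push(A) -> stack = [A], depth=1
  pop -> removed A, stack = [], depth=0
  push(B) -> stack = [B], depth=1
  push(A) -> stack = [B,A], depth=2
  push(B) -> stack = [B,A,B], depth=3
  pop -> removed B, stack = [B,A], depth=2
  pop -> removed A, stack = [B], depth=1
  push(A) -> stack = [B,A], depth=2
Final depth = 2

2


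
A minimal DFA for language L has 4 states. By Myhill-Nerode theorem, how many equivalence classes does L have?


Myhill-Nerode theorem:
Number of equivalence classes = number of states in minimal DFA
Minimal DFA states = 4
Therefore equivalence classes = 4

4


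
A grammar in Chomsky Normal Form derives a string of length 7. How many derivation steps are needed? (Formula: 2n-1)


Chomsky Normal Form derivation:
String length n = 7
Each step either:
  - Splits a nonterminal into two (n-1 such steps)
  - Converts a nonterminal to terminal (n such steps)
Total = (n-1) + n = 2n - 1
= 2(7) - 1
= 14 - 1
= 13

13


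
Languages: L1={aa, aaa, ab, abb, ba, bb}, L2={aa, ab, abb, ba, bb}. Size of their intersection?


L1 = {aa, aaa, ab, abb, ba, bb}
L2 = {aa, ab, abb, ba, bb}
Checking each string in L1 against L2:
  'aa': in L2? Yes
  'aaa': in L2? No
  'ab': in L2? Yes
  'abb': in L2? Yes
  'ba': in L2? Yes
  'bb': in L2? Yes
Intersection = {aa, ab, abb, ba, bb}
|L1 ∩ L2| = 5

5


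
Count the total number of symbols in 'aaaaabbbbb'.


String: 'aaaaabbbbb'
Counting characters:
  'a' appears 5 time(s)
  'b' appears 5 time(s)
Total length = 5 + 5 = 10

10


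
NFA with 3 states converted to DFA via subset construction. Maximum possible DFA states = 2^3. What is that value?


NFA has 3 states
Subset construction: each DFA state = subset of NFA states
Maximum subsets = 2^3
2^3 = 8

8


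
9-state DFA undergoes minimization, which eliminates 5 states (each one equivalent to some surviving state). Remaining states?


Original DFA: 9 states
Redundant states removed: 5
Minimized states = original - removed
= 9 - 5
= 4

4


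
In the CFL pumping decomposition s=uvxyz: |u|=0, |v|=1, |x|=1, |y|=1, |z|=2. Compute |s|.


|s| = |u| + |v| + |x| + |y| + |z|
= 0 + 1 + 1 + 1 + 2
= 1 + 1 + 3
= 2 + 3
= 5

5


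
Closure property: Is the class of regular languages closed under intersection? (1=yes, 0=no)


Regular languages are closed under all standard operations:
- Union: Yes (product construction)
- Intersection: Yes (product construction)
- Complement: Yes (swap accept/reject)
- Concatenation: Yes (NFA construction)
Operation: intersection -> Closed

1


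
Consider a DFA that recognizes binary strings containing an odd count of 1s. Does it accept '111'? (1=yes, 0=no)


DFA has 2 states: q_even (start, accept=no) and q_odd
Processing string '111' character by character:
  Position 0: read '1', 1-count=1 -> q_odd
  Position 1: read '1', 1-count=2 -> q_even
  Position 2: read '1', 1-count=3 -> q_odd
Final state: q_odd, total 1s = 3 (odd); the DFA requires an odd count -> accept

1


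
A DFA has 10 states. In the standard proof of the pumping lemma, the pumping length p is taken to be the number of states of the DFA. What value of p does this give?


Pumping lemma for regular languages (standard proof):
Take p = |Q|, the number of DFA states.
Any string of length >= |Q| passes through |Q|+1 states while reading its first |Q| symbols,
so by pigeonhole some state repeats, giving the loop that can be pumped.
Here |Q| = 10
Therefore the proof uses p = 10

10


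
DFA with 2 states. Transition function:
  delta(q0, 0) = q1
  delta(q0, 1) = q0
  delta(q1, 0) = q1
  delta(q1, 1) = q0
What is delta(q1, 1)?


Looking up transition function:
delta(q1, 1) in the table
Row: q1, Column: 1
Result: q0

q0


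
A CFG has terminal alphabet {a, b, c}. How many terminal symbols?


Terminal symbols: a, b, c
Counting each: a (#1), b (#2), c (#3)
Total = 3

3


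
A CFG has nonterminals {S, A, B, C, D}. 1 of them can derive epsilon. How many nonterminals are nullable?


Nonterminals: {S, A, B, C, D}
A nonterminal is nullable if it can derive epsilon
Counting nullable nonterminals: 1
Total nullable = 1

1


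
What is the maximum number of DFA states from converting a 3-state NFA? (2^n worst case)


NFA has 3 states
Subset construction: each DFA state = subset of NFA states
Maximum subsets = 2^3
2^3 = 8

8


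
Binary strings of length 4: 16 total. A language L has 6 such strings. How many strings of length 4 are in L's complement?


Alphabet: {0,1}
String length: 4
Total strings of length 4 = 2^4 = 16
Strings in L = 6
Complement = total - |L|
= 16 - 6
= 10

10


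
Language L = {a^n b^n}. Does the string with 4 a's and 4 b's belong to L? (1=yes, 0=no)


Language requires equal numbers of a's and b's
PDA pushes for each 'a', pops for each 'b'
Number of a's = 4
Number of b's = 4
4 == 4 -> Accept

1


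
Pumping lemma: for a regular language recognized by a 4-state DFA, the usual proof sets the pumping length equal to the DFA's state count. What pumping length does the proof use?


Pumping lemma for regular languages (standard proof):
Take p = |Q|, the number of DFA states.
Any string of length >= |Q| passes through |Q|+1 states while reading its first |Q| symbols,
so by pigeonhole some state repeats, giving the loop that can be pumped.
Here |Q| = 4
Therefore the proof uses p = 4

4


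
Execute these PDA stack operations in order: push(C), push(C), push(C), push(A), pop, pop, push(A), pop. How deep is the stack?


Tracing stack operations:
  push(C) -> stack = [C], depth=1
  push(C) -> stack = [C,C], depth=2
  push(C) -> stack = [C,C,C], depth=3
  push(A) -> stack = [C,C,C,A], depth=4
  pop -> removed A, stack = [C,C,C], depth=3
  pop -> removed C, stack = [C,C], depth=2
  push(A) -> stack = [C,C,A], depth=3
  pop -> removed A, stack = [C,C], depth=2
Final depth = 2

2


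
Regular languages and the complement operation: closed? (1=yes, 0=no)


Regular languages are closed under all standard operations:
- Union: Yes (product construction)
- Intersection: Yes (product construction)
- Complement: Yes (swap accept/reject)
- Concatenation: Yes (NFA construction)
Operation: complement -> Closed

1


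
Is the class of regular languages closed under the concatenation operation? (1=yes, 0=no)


Regular languages are closed under:
- Union (DFA product construction)
- Intersection (DFA product construction)
- Complement (swap accept/reject states)
- Concatenation (NFA construction)
- Kleene star (NFA construction)
concatenation is in this list
Therefore: closed

1


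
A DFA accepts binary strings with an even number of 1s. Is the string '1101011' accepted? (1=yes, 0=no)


DFA has 2 states: q_even (start, accept=yes) and q_odd
Processing string '1101011' character by character:
  Position 0: read '1', 1-count=1 -> q_odd
  Position 1: read '1', 1-count=2 -> q_even
  Position 2: read '0', 1-count=2 -> q_even (no change)
  Position 3: read '1', 1-count=3 -> q_odd
  Position 4: read '0', 1-count=3 -> q_odd (no change)
  Position 5: read '1', 1-count=4 -> q_even
  Position 6: read '1', 1-count=5 -> q_odd
Final state: q_odd, total 1s = 5 (odd); the DFA requires an even count -> reject

0


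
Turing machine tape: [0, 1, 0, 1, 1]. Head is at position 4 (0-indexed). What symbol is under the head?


Tape: [0, 1, 0, 1, 1]
Positions: 0 1 2 3 4
Values:    0 1 0 1 1
Head at position 4
tape[4] = 1

1


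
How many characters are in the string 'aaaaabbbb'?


String: 'aaaaabbbb'
Counting characters:
  'a' appears 5 time(s)
  'b' appears 4 time(s)
Total length = 5 + 4 = 9

9


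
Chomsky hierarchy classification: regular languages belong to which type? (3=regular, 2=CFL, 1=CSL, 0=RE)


Chomsky hierarchy levels:
  Type 3: Regular (DFA/NFA/regex)
  Type 2: Context-free (PDA)
  Type 1: Context-sensitive
  Type 0: Recursively enumerable (TM)
'regular' corresponds to Type 3

3


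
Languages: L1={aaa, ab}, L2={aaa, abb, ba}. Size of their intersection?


L1 = {aaa, ab}
L2 = {aaa, abb, ba}
Checking each string in L1 against L2:
  'aaa': in L2? Yes
  'ab': in L2? No
Intersection = {aaa}
|L1 ∩ L2| = 1

1


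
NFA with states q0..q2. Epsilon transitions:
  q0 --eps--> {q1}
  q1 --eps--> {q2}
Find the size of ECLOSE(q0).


Starting from q0
Initialize closure = {q0}
Follow epsilon from q0 -> add q1
Follow epsilon from q1 -> add q2
Final closure: {q0, q1, q2}
Size = 3

3


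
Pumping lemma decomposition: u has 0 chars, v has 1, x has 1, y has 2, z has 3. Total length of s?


|s| = |u| + |v| + |x| + |y| + |z|
= 0 + 1 + 1 + 2 + 3
= 1 + 1 + 5
= 2 + 5
= 7

7


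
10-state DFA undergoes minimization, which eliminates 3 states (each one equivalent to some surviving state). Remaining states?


Original DFA: 10 states
Redundant states removed: 3
Minimized states = original - removed
= 10 - 3
= 7

7


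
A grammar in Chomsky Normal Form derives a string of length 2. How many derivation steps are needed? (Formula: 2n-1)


Chomsky Normal Form derivation:
String length n = 2
Each step either:
  - Splits a nonterminal into two (n-1 such steps)
  - Converts a nonterminal to terminal (n such steps)
Total = (n-1) + n = 2n - 1
= 2(2) - 1
= 4 - 1
= 3

3


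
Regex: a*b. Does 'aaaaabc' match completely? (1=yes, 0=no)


Pattern: a*b
String: 'aaaaabc'
Pattern requires: zero or more 'a's followed by exactly one 'b'
Found 5 leading 'a's
Remaining: 'bc'
Remaining is not 'b' -> no match
Result: 0

0


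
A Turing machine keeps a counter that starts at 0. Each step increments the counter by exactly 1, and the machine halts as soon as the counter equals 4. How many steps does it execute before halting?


Counter starts at 0. Counting sequence:
  Step 1: counter = 1
  Step 2: counter = 2
  Step 3: counter = 3
  Step 4: counter = 4
Counter reached 4 -> halt
Total steps = 4

4


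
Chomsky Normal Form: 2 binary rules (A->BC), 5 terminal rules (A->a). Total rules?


CNF allows two rule forms:
  A -> BC (binary): 2 rules
  A -> a (terminal): 5 rules
Total = 2 + 5 = 7

7


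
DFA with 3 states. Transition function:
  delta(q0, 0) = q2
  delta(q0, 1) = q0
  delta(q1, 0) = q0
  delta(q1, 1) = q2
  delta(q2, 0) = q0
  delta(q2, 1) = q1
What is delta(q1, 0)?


Looking up transition function:
delta(q1, 0) in the table
Row: q1, Column: 0
Result: q0

q0


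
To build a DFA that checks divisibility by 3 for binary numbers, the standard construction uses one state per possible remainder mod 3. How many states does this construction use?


Divisibility by 3 is tracked via the remainder mod 3: 0, 1, ..., 2
The construction assigns one state to each remainder
Number of remainders = 3

3


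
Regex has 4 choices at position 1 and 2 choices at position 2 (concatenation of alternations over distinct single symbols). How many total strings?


First group: 4 alternatives
Second group: 2 alternatives
Concatenation: each choice from group 1 pairs with each from group 2
Total = 4 x 2 = 8

8


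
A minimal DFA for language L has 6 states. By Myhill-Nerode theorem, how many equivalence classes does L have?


Myhill-Nerode theorem:
Number of equivalence classes = number of states in minimal DFA
Minimal DFA states = 6
Therefore equivalence classes = 6

6


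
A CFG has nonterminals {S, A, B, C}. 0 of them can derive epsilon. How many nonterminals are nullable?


Nonterminals: {S, A, B, C}
A nonterminal is nullable if it can derive epsilon
Counting nullable nonterminals: 0
Total nullable = 0

0


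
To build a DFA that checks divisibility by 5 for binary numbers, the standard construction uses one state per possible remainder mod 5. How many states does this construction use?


Divisibility by 5 is tracked via the remainder mod 5: 0, 1, ..., 4
The construction assigns one state to each remainder
Number of remainders = 5

5


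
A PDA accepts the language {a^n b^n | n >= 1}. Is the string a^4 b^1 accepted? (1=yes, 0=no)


Language requires equal numbers of a's and b's
PDA pushes for each 'a', pops for each 'b'
Number of a's = 4
Number of b's = 1
4 != 1 -> Reject

0


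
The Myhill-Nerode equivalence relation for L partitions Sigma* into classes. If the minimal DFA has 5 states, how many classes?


Myhill-Nerode theorem:
Number of equivalence classes = number of states in minimal DFA
Minimal DFA states = 5
Therefore equivalence classes = 5

5


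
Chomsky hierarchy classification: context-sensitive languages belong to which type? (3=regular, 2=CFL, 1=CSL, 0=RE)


Chomsky hierarchy levels:
  Type 3: Regular (DFA/NFA/regex)
  Type 2: Context-free (PDA)
  Type 1: Context-sensitive
  Type 0: Recursively enumerable (TM)
'context-sensitive' corresponds to Type 1

1


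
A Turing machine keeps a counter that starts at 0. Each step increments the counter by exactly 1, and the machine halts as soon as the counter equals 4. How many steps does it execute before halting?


Counter starts at 0. Counting sequence:
  Step 1: counter = 1
  Step 2: counter = 2
  Step 3: counter = 3
  Step 4: counter = 4
Counter reached 4 -> halt
Total steps = 4

4


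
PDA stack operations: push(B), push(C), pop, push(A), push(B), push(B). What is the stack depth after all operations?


Tracing stack operations:
  push(B) -> stack = [B], depth=1
  push(C) -> stack = [B,C], depth=2
  pop -> removed C, stack = [B], depth=1
  push(A) -> stack = [B,A], depth=2
  push(B) -> stack = [B,A,B], depth=3
  push(B) -> stack = [B,A,B,B], depth=4
Final depth = 4

4


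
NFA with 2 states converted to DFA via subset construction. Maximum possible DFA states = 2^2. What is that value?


NFA has 2 states
Subset construction: each DFA state = subset of NFA states
Maximum subsets = 2^2
2^2 = 4

4


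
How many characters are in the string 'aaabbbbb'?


String: 'aaabbbbb'
Counting characters:
  'a' appears 3 time(s)
  'b' appears 5 time(s)
Total length = 3 + 5 = 8

8


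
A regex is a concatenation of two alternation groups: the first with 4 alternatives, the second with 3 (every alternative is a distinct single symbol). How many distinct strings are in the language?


First group: 4 alternatives
Second group: 3 alternatives
Concatenation: each choice from group 1 pairs with each from group 2
Total = 4 x 3 = 12

12


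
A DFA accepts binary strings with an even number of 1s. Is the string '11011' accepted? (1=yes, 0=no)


DFA has 2 states: q_even (start, accept=yes) and q_odd
Processing string '11011' character by character:
  Position 0: read '1', 1-count=1 -> q_odd
  Position 1: read '1', 1-count=2 -> q_even
  Position 2: read '0', 1-count=2 -> q_even (no change)
  Position 3: read '1', 1-count=3 -> q_odd
  Position 4: read '1', 1-count=4 -> q_even
Final state: q_even, total 1s = 4 (even); the DFA requires an even count -> accept

1


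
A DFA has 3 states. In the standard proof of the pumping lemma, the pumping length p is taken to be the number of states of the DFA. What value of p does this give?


Pumping lemma for regular languages (standard proof):
Take p = |Q|, the number of DFA states.
Any string of length >= |Q| passes through |Q|+1 states while reading its first |Q| symbols,
so by pigeonhole some state repeats, giving the loop that can be pumped.
Here |Q| = 3
Therefore the proof uses p = 3

3


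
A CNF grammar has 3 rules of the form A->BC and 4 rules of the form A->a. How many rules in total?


CNF allows two rule forms:
  A -> BC (binary): 3 rules
  A -> a (terminal): 4 rules
Total = 3 + 4 = 7

7


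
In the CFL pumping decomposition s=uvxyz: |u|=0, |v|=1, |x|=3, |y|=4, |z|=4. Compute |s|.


|s| = |u| + |v| + |x| + |y| + |z|
= 0 + 1 + 3 + 4 + 4
= 1 + 3 + 8
= 4 + 8
= 12

12


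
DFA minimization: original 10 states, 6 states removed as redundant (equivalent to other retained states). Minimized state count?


Original DFA: 10 states
Redundant states removed: 6
Minimized states = original - removed
= 10 - 6
= 4

4


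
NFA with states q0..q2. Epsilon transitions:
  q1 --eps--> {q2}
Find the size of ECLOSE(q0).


Starting from q0
Initialize closure = {q0}
q0 has no outgoing epsilon transitions -> nothing to add
Final closure: {q0}
Size = 1

1


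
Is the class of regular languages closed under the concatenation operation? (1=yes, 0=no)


Regular languages are closed under:
- Union (DFA product construction)
- Intersection (DFA product construction)
- Complement (swap accept/reject states)
- Concatenation (NFA construction)
- Kleene star (NFA construction)
concatenation is in this list
Therefore: closed

1


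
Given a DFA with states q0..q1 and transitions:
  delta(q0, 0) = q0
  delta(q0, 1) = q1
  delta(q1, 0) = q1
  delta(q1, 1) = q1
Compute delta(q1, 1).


Looking up transition function:
delta(q1, 1) in the table
Row: q1, Column: 1
Result: q1

q1


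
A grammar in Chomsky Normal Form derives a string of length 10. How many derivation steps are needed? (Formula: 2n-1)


Chomsky Normal Form derivation:
String length n = 10
Each step either:
  - Splits a nonterminal into two (n-1 such steps)
  - Converts a nonterminal to terminal (n such steps)
Total = (n-1) + n = 2n - 1
= 2(10) - 1
= 20 - 1
= 19

19


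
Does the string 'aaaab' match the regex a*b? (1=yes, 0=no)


Pattern: a*b
String: 'aaaab'
Pattern requires: zero or more 'a's followed by exactly one 'b'
Found 4 leading 'a's
Remaining: 'b'
Remaining is exactly 'b' -> match
Result: 1

1


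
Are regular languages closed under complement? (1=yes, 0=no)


Regular languages are closed under all standard operations:
- Union: Yes (product construction)
- Intersection: Yes (product construction)
- Complement: Yes (swap accept/reject)
- Concatenation: Yes (NFA construction)
Operation: complement -> Closed

1


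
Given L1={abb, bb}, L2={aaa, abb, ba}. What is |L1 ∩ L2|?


L1 = {abb, bb}
L2 = {aaa, abb, ba}
Checking each string in L1 against L2:
  'abb': in L2? Yes
  'bb': in L2? No
Intersection = {abb}
|L1 ∩ L2| = 1

1


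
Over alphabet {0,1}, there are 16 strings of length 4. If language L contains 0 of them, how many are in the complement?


Alphabet: {0,1}
String length: 4
Total strings of length 4 = 2^4 = 16
Strings in L = 0
Complement = total - |L|
= 16 - 0
= 16

16


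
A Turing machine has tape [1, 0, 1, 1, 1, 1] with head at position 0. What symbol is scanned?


Tape: [1, 0, 1, 1, 1, 1]
Positions: 0 1 2 3 4 5
Values:    1 0 1 1 1 1
Head at position 0
tape[0] = 1

1


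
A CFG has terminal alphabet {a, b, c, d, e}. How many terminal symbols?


Terminal symbols: a, b, c, d, e
Counting each: a (#1), b (#2), c (#3), d (#4), e (#5)
Total = 5

5


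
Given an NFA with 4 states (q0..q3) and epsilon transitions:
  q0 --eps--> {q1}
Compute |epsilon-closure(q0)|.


Starting from q0
Initialize closure = {q0}
Follow epsilon from q0 -> add q1
Final closure: {q0, q1}
Size = 2

2


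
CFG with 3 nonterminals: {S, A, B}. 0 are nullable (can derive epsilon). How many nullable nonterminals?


Nonterminals: {S, A, B}
A nonterminal is nullable if it can derive epsilon
Counting nullable nonterminals: 0
Total nullable = 0

0


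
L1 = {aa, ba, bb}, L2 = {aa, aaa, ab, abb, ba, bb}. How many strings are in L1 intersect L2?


L1 = {aa, ba, bb}
L2 = {aa, aaa, ab, abb, ba, bb}
Checking each string in L1 against L2:
  'aa': in L2? Yes
  'ba': in L2? Yes
  'bb': in L2? Yes
Intersection = {aa, ba, bb}
|L1 ∩ L2| = 3

3


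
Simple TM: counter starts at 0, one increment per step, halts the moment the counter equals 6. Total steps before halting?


Counter starts at 0. Counting sequence:
  Step 1: counter = 1
  Step 2: counter = 2
  Step 3: counter = 3
  Step 4: counter = 4
  Step 5: counter = 5
  Step 6: counter = 6
Counter reached 6 -> halt
Total steps = 6

6


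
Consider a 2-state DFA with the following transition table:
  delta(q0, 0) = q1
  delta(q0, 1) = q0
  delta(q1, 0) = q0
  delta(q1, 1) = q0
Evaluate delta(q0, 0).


Looking up transition function:
delta(q0, 0) in the table
Row: q0, Column: 0
Result: q1

q1


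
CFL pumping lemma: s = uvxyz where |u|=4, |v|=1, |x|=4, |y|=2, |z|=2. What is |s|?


|s| = |u| + |v| + |x| + |y| + |z|
= 4 + 1 + 4 + 2 + 2
= 5 + 4 + 4
= 9 + 4
= 13

13


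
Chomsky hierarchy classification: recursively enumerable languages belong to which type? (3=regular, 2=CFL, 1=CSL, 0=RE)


Chomsky hierarchy levels:
  Type 3: Regular (DFA/NFA/regex)
  Type 2: Context-free (PDA)
  Type 1: Context-sensitive
  Type 0: Recursively enumerable (TM)
'recursively enumerable' corresponds to Type 0

0
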